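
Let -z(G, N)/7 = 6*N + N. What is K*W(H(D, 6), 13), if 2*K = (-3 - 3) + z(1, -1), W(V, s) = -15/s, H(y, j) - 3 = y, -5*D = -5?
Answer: -645/26 ≈ -24.808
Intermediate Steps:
D = 1 (D = -⅕*(-5) = 1)
z(G, N) = -49*N (z(G, N) = -7*(6*N + N) = -49*N)
H(y, j) = 3 + y
K = 43/2 (K = ((-3 - 3) - 49*(-1))/2 = (-6 + 49)/2 = (½)*43 = 43/2 ≈ 21.500)
K*W(H(D, 6), 13) = 43*(-15/13)/2 = 43*(-15*1/13)/2 = (43/2)*(-15/13) = -645/26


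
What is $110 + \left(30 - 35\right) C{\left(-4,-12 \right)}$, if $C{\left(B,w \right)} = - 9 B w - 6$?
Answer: $2300$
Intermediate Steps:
$C{\left(B,w \right)} = -6 - 9 B w$ ($C{\left(B,w \right)} = - 9 B w - 6 = -6 - 9 B w$)
$110 + \left(30 - 35\right) C{\left(-4,-12 \right)} = 110 + \left(30 - 35\right) \left(-6 - \left(-36\right) \left(-12\right)\right) = 110 - 5 \left(-6 - 432\right) = 110 - -2190 = 110 + 2190 = 2300$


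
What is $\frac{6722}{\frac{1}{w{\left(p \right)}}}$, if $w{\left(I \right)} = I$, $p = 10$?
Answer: $67220$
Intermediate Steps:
$\frac{6722}{\frac{1}{w{\left(p \right)}}} = \frac{6722}{\frac{1}{10}} = 6722 \frac{1}{\frac{1}{10}} = 6722 \cdot 10 = 67220$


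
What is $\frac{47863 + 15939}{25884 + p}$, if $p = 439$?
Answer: $\frac{63802}{26323} \approx 2.4238$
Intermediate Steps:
$\frac{47863 + 15939}{25884 + p} = \frac{47863 + 15939}{25884 + 439} = \frac{63802}{26323}$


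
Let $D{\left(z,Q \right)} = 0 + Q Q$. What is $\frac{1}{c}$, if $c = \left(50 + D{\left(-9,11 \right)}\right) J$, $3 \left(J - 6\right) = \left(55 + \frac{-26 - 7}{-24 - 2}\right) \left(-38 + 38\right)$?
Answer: $\frac{1}{1026} \approx 0.00097466$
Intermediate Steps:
$D{\left(z,Q \right)} = Q^{2}$ ($D{\left(z,Q \right)} = 0 + Q^{2} = Q^{2}$)
$J = 6$ ($J = 6 + \frac{\left(55 + \frac{-26 - 7}{-24 - 2}\right) \left(-38 + 38\right)}{3} = 6 + \frac{\left(55 - \frac{33}{-26}\right) 0}{3} = 6 + \frac{\left(55 - - \frac{33}{26}\right) 0}{3} = 6 + \frac{\left(55 + \frac{33}{26}\right) 0}{3} = 6 + \frac{\frac{1463}{26} \cdot 0}{3} = 6 + \frac{1}{3} \cdot 0 = 6 + 0 = 6$)
$c = 1026$ ($c = \left(50 + 11^{2}\right) 6 = \left(50 + 121\right) 6 = 171 \cdot 6 = 1026$)
$\frac{1}{c} = \frac{1}{1026}$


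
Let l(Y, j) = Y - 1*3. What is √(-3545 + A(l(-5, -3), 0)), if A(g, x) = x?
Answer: I*√3545 ≈ 59.54*I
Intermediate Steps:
l(Y, j) = -3 + Y (l(Y, j) = Y - 3 = -3 + Y)
√(-3545 + A(l(-5, -3), 0)) = √(-3545 + 0) = √(-3545) = I*√3545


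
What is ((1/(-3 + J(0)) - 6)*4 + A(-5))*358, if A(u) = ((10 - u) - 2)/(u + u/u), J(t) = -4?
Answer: -139441/14 ≈ -9960.1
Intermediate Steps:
A(u) = (8 - u)/(1 + u) (A(u) = (8 - u)/(u + 1) = (8 - u)/(1 + u))
((1/(-3 + J(0)) - 6)*4 + A(-5))*358 = ((1/(-3 - 4) - 6)*4 + (8 - 1*(-5))/(1 - 5))*358 = ((1/(-7) - 6)*4 + (8 + 5)/(-4))*358 = ((-⅐ - 6)*4 - ¼*13)*358 = (-43/7*4 - 13/4)*358 = (-172/7 - 13/4)*358 = -779/28*358 = -139441/14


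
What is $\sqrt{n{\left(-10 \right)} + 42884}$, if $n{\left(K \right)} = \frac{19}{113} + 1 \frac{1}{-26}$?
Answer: $\frac{\sqrt{370169117474}}{2938} \approx 207.08$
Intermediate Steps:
$n{\left(K \right)} = \frac{381}{2938}$ ($n{\left(K \right)} = 19 \cdot \frac{1}{113} + 1 \left(- \frac{1}{26}\right) = \frac{19}{113} - \frac{1}{26} = \frac{381}{2938}$)
$\sqrt{n{\left(-10 \right)} + 42884} = \sqrt{\frac{381}{2938} + 42884} = \sqrt{\frac{125993573}{2938}} = \frac{\sqrt{370169117474}}{2938}$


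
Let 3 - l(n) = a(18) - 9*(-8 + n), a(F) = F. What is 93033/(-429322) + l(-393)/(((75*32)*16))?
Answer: -106840211/343457600 ≈ -0.31107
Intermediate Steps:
l(n) = -87 + 9*n (l(n) = 3 - (18 - 9*(-8 + n)) = 3 - (18 - (-72 + 9*n)) = 3 - (18 + (72 - 9*n)) = 3 - (90 - 9*n) = 3 + (-90 + 9*n) = -87 + 9*n)
93033/(-429322) + l(-393)/(((75*32)*16)) = 93033/(-429322) + (-87 + 9*(-393))/(((75*32)*16)) = 93033*(-1/429322) + (-87 - 3537)/((2400*16)) = -93033/429322 - 3624/38400 = -93033/429322 - 3624*1/38400 = -93033/429322 - 151/1600 = -106840211/343457600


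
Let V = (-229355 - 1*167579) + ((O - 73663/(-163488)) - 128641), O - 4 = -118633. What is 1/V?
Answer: -163488/105319549889 ≈ -1.5523e-6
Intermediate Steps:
O = -118629 (O = 4 - 118633 = -118629)
V = -105319549889/163488 (V = (-229355 - 1*167579) + ((-118629 - 73663/(-163488)) - 128641) = (-229355 - 167579) + ((-118629 - 73663*(-1/163488)) - 128641) = -396934 + ((-118629 + 73663/163488) - 128641) = -396934 + (-19394344289/163488 - 128641) = -396934 - 40425604097/163488 = -105319549889/163488 ≈ -6.4420e+5)
1/V = 1/(-105319549889/163488) = -163488/105319549889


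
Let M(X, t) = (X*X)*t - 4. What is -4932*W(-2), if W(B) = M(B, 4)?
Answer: -59184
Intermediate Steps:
M(X, t) = -4 + t*X² (M(X, t) = X²*t - 4 = t*X² - 4 = -4 + t*X²)
W(B) = -4 + 4*B²
-4932*W(-2) = -4932*(-4 + 4*(-2)²) = -4932*(-4 + 4*4) = -4932*(-4 + 16) = -4932*12 = -59184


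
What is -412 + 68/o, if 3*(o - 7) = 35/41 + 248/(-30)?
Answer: -829303/2089 ≈ -396.99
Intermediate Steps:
o = 8356/1845 (o = 7 + (35/41 + 248/(-30))/3 = 7 + (35*(1/41) + 248*(-1/30))/3 = 7 + (35/41 - 124/15)/3 = 7 + (⅓)*(-4559/615) = 7 - 4559/1845 = 8356/1845 ≈ 4.5290)
-412 + 68/o = -412 + 68/(8356/1845) = -412 + 68*(1845/8356) = -412 + 31365/2089 = -829303/2089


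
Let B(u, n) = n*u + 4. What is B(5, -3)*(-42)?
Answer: 462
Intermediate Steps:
B(u, n) = 4 + n*u
B(5, -3)*(-42) = (4 - 3*5)*(-42) = (4 - 15)*(-42) = -11*(-42) = 462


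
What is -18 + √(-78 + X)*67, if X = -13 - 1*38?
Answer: -18 + 67*I*√129 ≈ -18.0 + 760.97*I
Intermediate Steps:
X = -51 (X = -13 - 38 = -51)
-18 + √(-78 + X)*67 = -18 + √(-78 - 51)*67 = -18 + √(-129)*67 = -18 + (I*√129)*67 = -18 + 67*I*√129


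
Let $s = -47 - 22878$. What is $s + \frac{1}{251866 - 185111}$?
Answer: $- \frac{1530358374}{66755} \approx -22925.0$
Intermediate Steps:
$s = -22925$ ($s = -47 - 22878 = -22925$)
$s + \frac{1}{251866 - 185111} = -22925 + \frac{1}{251866 - 185111} = -22925 + \frac{1}{66755} = - \frac{1530358374}{66755}$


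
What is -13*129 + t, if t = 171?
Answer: -1506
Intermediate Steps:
-13*129 + t = -13*129 + 171 = -1677 + 171 = -1506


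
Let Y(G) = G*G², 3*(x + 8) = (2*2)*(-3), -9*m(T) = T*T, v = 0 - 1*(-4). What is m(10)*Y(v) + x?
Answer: -6508/9 ≈ -723.11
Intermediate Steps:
v = 4 (v = 0 + 4 = 4)
m(T) = -T²/9 (m(T) = -T*T/9 = -T²/9)
x = -12 (x = -8 + ((2*2)*(-3))/3 = -8 + (4*(-3))/3 = -8 + (⅓)*(-12) = -8 - 4 = -12)
Y(G) = G³
m(10)*Y(v) + x = -⅑*10²*4³ - 12 = -⅑*100*64 - 12 = -100/9*64 - 12 = -6400/9 - 12 = -6508/9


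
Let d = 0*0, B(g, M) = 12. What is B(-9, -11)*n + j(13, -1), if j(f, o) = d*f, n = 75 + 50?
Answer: 1500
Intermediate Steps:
d = 0
n = 125
j(f, o) = 0 (j(f, o) = 0*f = 0)
B(-9, -11)*n + j(13, -1) = 12*125 + 0 = 1500 + 0 = 1500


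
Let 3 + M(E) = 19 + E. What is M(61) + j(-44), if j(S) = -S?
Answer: 121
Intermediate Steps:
M(E) = 16 + E (M(E) = -3 + (19 + E) = 16 + E)
M(61) + j(-44) = (16 + 61) - 1*(-44) = 77 + 44 = 121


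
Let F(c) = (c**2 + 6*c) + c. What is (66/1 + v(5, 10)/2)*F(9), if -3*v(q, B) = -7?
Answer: 9672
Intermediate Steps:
v(q, B) = 7/3 (v(q, B) = -1/3*(-7) = 7/3)
F(c) = c**2 + 7*c
(66/1 + v(5, 10)/2)*F(9) = (66/1 + (7/3)/2)*(9*(7 + 9)) = (66*1 + (7/3)*(1/2))*(9*16) = (66 + 7/6)*144 = (403/6)*144 = 9672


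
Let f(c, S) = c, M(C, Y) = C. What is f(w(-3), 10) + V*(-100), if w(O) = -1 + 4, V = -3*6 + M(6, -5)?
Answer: 1203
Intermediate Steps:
V = -12 (V = -3*6 + 6 = -18 + 6 = -12)
w(O) = 3
f(w(-3), 10) + V*(-100) = 3 - 12*(-100) = 3 + 1200 = 1203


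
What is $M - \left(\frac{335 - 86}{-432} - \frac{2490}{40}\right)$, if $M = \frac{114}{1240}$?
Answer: $\frac{1404337}{22320} \approx 62.918$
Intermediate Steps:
$M = \frac{57}{620}$ ($M = 114 \cdot \frac{1}{1240} = \frac{57}{620} \approx 0.091936$)
$M - \left(\frac{335 - 86}{-432} - \frac{2490}{40}\right) = \frac{57}{620} - \left(\frac{335 - 86}{-432} - \frac{2490}{40}\right) = \frac{57}{620} - \left(\left(335 - 86\right) \left(- \frac{1}{432}\right) - \frac{249}{4}\right) = \frac{57}{620} - \left(249 \left(- \frac{1}{432}\right) - \frac{249}{4}\right) = \frac{57}{620} - \left(- \frac{83}{144} - \frac{249}{4}\right) = \frac{57}{620} - - \frac{9047}{144} = \frac{57}{620} + \frac{9047}{144} = \frac{1404337}{22320}$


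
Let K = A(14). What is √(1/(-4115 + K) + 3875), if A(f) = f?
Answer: √65170524774/4101 ≈ 62.250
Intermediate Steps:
K = 14
√(1/(-4115 + K) + 3875) = √(1/(-4115 + 14) + 3875) = √(1/(-4101) + 3875) = √(-1/4101 + 3875) = √(15891374/4101) = √65170524774/4101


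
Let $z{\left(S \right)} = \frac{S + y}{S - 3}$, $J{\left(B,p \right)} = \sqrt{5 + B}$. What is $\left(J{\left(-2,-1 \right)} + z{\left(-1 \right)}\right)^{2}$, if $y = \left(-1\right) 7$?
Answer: $\left(2 + \sqrt{3}\right)^{2} \approx 13.928$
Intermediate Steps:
$y = -7$
$z{\left(S \right)} = \frac{-7 + S}{-3 + S}$ ($z{\left(S \right)} = \frac{S - 7}{S - 3} = \frac{-7 + S}{-3 + S}$)
$\left(J{\left(-2,-1 \right)} + z{\left(-1 \right)}\right)^{2} = \left(\sqrt{5 - 2} + \frac{-7 - 1}{-3 - 1}\right)^{2} = \left(\sqrt{3} + \frac{1}{-4} \left(-8\right)\right)^{2} = \left(\sqrt{3} - -2\right)^{2} = \left(\sqrt{3} + 2\right)^{2} = \left(2 + \sqrt{3}\right)^{2}$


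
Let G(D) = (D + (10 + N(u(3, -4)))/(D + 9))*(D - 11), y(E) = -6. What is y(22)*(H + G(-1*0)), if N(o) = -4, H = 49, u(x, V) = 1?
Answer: -250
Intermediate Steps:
G(D) = (-11 + D)*(D + 6/(9 + D)) (G(D) = (D + (10 - 4)/(D + 9))*(D - 11) = (D + 6/(9 + D))*(-11 + D) = (-11 + D)*(D + 6/(9 + D)))
y(22)*(H + G(-1*0)) = -6*(49 + (-66 + (-1*0)**3 - (-93)*0 - 2*(-1*0)**2)/(9 - 1*0)) = -6*(49 + (-66 + 0**3 - 93*0 - 2*0**2)/(9 + 0)) = -6*(49 + (-66 + 0 + 0 - 2*0)/9) = -6*(49 + (-66 + 0 + 0 + 0)/9) = -6*(49 + (1/9)*(-66)) = -6*(49 - 22/3) = -6*125/3 = -250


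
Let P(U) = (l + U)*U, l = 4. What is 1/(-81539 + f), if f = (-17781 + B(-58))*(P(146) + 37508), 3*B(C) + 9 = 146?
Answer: -3/3161106665 ≈ -9.4903e-10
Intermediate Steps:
B(C) = 137/3 (B(C) = -3 + (⅓)*146 = -3 + 146/3 = 137/3)
P(U) = U*(4 + U) (P(U) = (4 + U)*U = U*(4 + U))
f = -3160862048/3 (f = (-17781 + 137/3)*(146*(4 + 146) + 37508) = -53206*(146*150 + 37508)/3 = -53206*(21900 + 37508)/3 = -53206/3*59408 = -3160862048/3 ≈ -1.0536e+9)
1/(-81539 + f) = 1/(-81539 - 3160862048/3) = 1/(-3161106665/3) = -3/3161106665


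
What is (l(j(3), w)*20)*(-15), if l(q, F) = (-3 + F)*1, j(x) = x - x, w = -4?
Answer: 2100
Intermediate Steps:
j(x) = 0
l(q, F) = -3 + F
(l(j(3), w)*20)*(-15) = ((-3 - 4)*20)*(-15) = -7*20*(-15) = -140*(-15) = 2100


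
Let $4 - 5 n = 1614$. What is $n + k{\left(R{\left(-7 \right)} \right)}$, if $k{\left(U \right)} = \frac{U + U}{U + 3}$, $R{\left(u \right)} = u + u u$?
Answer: $- \frac{4802}{15} \approx -320.13$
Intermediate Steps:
$R{\left(u \right)} = u + u^{2}$
$n = -322$ ($n = \frac{4}{5} - \frac{1614}{5} = -322$)
$k{\left(U \right)} = \frac{2 U}{3 + U}$
$n + k{\left(R{\left(-7 \right)} \right)} = -322 + \frac{2 \left(- 7 \left(1 - 7\right)\right)}{3 - 7 \left(1 - 7\right)} = -322 + \frac{2 \left(\left(-7\right) \left(-6\right)\right)}{3 - -42} = -322 + 2 \cdot 42 \frac{1}{3 + 42} = -322 + 2 \cdot 42 \cdot \frac{1}{45} = -322 + \frac{28}{15} = - \frac{4802}{15}$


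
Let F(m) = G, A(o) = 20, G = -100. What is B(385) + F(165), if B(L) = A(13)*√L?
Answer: -100 + 20*√385 ≈ 292.43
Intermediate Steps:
B(L) = 20*√L
F(m) = -100
B(385) + F(165) = 20*√385 - 100 = -100 + 20*√385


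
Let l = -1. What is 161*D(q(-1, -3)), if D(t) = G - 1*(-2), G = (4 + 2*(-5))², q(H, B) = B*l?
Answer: 6118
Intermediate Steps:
q(H, B) = -B (q(H, B) = B*(-1) = -B)
G = 36 (G = (4 - 10)² = (-6)² = 36)
D(t) = 38 (D(t) = 36 - 1*(-2) = 36 + 2 = 38)
161*D(q(-1, -3)) = 161*38 = 6118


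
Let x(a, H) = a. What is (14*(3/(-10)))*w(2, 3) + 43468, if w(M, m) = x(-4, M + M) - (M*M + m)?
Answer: 217571/5 ≈ 43514.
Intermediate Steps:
w(M, m) = -4 - m - M**2 (w(M, m) = -4 - (M*M + m) = -4 - (M**2 + m) = -4 - (m + M**2) = -4 + (-m - M**2) = -4 - m - M**2)
(14*(3/(-10)))*w(2, 3) + 43468 = (14*(3/(-10)))*(-4 - 1*3 - 1*2**2) + 43468 = (14*(3*(-1/10)))*(-4 - 3 - 1*4) + 43468 = (14*(-3/10))*(-4 - 3 - 4) + 43468 = -21/5*(-11) + 43468 = 231/5 + 43468 = 217571/5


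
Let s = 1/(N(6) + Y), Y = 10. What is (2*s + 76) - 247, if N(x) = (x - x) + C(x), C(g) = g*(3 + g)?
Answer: -5471/32 ≈ -170.97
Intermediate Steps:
N(x) = x*(3 + x) (N(x) = (x - x) + x*(3 + x) = 0 + x*(3 + x) = x*(3 + x))
s = 1/64 (s = 1/(6*(3 + 6) + 10) = 1/(6*9 + 10) = 1/(54 + 10) = 1/64 ≈ 0.015625)
(2*s + 76) - 247 = (2*(1/64) + 76) - 247 = (1/32 + 76) - 247 = 2433/32 - 247 = -5471/32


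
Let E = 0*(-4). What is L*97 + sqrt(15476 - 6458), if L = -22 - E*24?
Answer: -2134 + 3*sqrt(1002) ≈ -2039.0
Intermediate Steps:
E = 0
L = -22 (L = -22 - 0*24 = -22 - 1*0 = -22 + 0 = -22)
L*97 + sqrt(15476 - 6458) = -22*97 + sqrt(15476 - 6458) = -2134 + sqrt(9018) = -2134 + 3*sqrt(1002)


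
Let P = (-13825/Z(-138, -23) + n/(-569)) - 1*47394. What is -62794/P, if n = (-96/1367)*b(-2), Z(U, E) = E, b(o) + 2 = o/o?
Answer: 1123380201626/837121894259 ≈ 1.3420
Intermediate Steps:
b(o) = -1 (b(o) = -2 + o/o = -2 + 1 = -1)
n = 96/1367 (n = -96/1367*(-1) = 96/1367 ≈ 0.070227)
P = -837121894259/17889929 (P = (-13825/(-23) + (96/1367)/(-569)) - 1*47394 = (-13825*(-1/23) + (96/1367)*(-1/569)) - 47394 = (13825/23 - 96/777823) - 47394 = 10753400767/17889929 - 47394 = -837121894259/17889929 ≈ -46793.)
-62794/P = -62794/(-837121894259/17889929) = -62794*(-17889929/837121894259) = 1123380201626/837121894259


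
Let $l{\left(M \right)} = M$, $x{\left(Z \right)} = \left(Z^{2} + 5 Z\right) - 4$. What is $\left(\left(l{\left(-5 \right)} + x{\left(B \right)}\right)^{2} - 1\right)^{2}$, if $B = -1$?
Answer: $28224$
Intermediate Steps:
$x{\left(Z \right)} = -4 + Z^{2} + 5 Z$
$\left(\left(l{\left(-5 \right)} + x{\left(B \right)}\right)^{2} - 1\right)^{2} = \left(\left(-5 + \left(-4 + \left(-1\right)^{2} + 5 \left(-1\right)\right)\right)^{2} - 1\right)^{2} = \left(\left(-5 - 8\right)^{2} - 1\right)^{2} = \left(\left(-13\right)^{2} - 1\right)^{2} = \left(169 - 1\right)^{2} = 168^{2} = 28224$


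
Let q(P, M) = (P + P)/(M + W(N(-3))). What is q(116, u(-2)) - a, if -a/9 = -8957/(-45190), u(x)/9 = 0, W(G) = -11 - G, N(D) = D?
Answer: -1229897/45190 ≈ -27.216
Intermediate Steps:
u(x) = 0 (u(x) = 9*0 = 0)
q(P, M) = 2*P/(-8 + M) (q(P, M) = (P + P)/(M + (-11 - 1*(-3))) = (2*P)/(M + (-11 + 3)) = (2*P)/(M - 8) = (2*P)/(-8 + M) = 2*P/(-8 + M))
a = -80613/45190 (a = -(-80613)/(-45190) = -(-80613)*(-1)/45190 = -9*8957/45190 = -80613/45190 ≈ -1.7839)
q(116, u(-2)) - a = 2*116/(-8 + 0) - 1*(-80613/45190) = 2*116/(-8) + 80613/45190 = 2*116*(-1/8) + 80613/45190 = -29 + 80613/45190 = -1229897/45190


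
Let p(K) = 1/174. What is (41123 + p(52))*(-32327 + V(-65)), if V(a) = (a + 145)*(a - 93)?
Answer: -107252335567/58 ≈ -1.8492e+9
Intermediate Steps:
p(K) = 1/174
V(a) = (-93 + a)*(145 + a) (V(a) = (145 + a)*(-93 + a) = (-93 + a)*(145 + a))
(41123 + p(52))*(-32327 + V(-65)) = (41123 + 1/174)*(-32327 + (-13485 + (-65)² + 52*(-65))) = 7155403*(-32327 + (-13485 + 4225 - 3380))/174 = 7155403*(-32327 - 12640)/174 = (7155403/174)*(-44967) = -107252335567/58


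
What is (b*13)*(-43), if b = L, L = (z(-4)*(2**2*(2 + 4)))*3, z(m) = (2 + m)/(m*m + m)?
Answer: 6708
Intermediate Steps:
z(m) = (2 + m)/(m + m**2) (z(m) = (2 + m)/(m**2 + m) = (2 + m)/(m + m**2))
L = -12 (L = (((2 - 4)/((-4)*(1 - 4)))*(2**2*(2 + 4)))*3 = ((-1/4*(-2)/(-3))*(4*6))*3 = (-1/4*(-1/3)*(-2)*24)*3 = -1/6*24*3 = -4*3 = -12)
b = -12
(b*13)*(-43) = -12*13*(-43) = -156*(-43) = 6708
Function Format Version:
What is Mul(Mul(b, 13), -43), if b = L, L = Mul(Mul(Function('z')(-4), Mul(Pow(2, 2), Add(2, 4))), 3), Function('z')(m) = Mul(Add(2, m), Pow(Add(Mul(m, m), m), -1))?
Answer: 6708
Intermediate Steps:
Function('z')(m) = Mul(Pow(Add(m, Pow(m, 2)), -1), Add(2, m)) (Function('z')(m) = Mul(Add(2, m), Pow(Add(Pow(m, 2), m), -1)) = Mul(Add(2, m), Pow(Add(m, Pow(m, 2)), -1)) = Mul(Pow(Add(m, Pow(m, 2)), -1), Add(2, m)))
L = -12 (L = Mul(Mul(Mul(Pow(-4, -1), Pow(Add(1, -4), -1), Add(2, -4)), Mul(Pow(2, 2), Add(2, 4))), 3) = Mul(Mul(Mul(Rational(-1, 4), Pow(-3, -1), -2), Mul(4, 6)), 3) = Mul(Mul(Mul(Rational(-1, 4), Rational(-1, 3), -2), 24), 3) = Mul(Mul(Rational(-1, 6), 24), 3) = Mul(-4, 3) = -12)
b = -12
Mul(Mul(b, 13), -43) = Mul(Mul(-12, 13), -43) = Mul(-156, -43) = 6708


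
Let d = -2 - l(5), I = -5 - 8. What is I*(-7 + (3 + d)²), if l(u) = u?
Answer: -117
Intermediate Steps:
I = -13
d = -7 (d = -2 - 1*5 = -2 - 5 = -7)
I*(-7 + (3 + d)²) = -13*(-7 + (3 - 7)²) = -13*(-7 + (-4)²) = -13*(-7 + 16) = -13*9 = -117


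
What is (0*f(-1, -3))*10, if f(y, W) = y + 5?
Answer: 0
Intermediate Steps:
f(y, W) = 5 + y
(0*f(-1, -3))*10 = (0*(5 - 1))*10 = (0*4)*10 = 0*10 = 0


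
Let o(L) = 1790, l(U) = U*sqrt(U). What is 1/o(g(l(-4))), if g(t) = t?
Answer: 1/1790 ≈ 0.00055866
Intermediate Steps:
l(U) = U**(3/2)
1/o(g(l(-4))) = 1/1790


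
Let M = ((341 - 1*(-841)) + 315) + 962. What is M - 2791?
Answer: -332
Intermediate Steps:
M = 2459 (M = ((341 + 841) + 315) + 962 = (1182 + 315) + 962 = 1497 + 962 = 2459)
M - 2791 = 2459 - 2791 = -332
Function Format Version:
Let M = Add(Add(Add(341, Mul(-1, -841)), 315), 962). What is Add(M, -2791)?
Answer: -332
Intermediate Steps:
M = 2459 (M = Add(Add(Add(341, 841), 315), 962) = Add(Add(1182, 315), 962) = Add(1497, 962) = 2459)
Add(M, -2791) = Add(2459, -2791) = -332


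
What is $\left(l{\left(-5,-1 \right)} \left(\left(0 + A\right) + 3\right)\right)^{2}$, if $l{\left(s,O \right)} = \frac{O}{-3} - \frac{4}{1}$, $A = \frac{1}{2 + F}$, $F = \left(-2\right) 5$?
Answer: $\frac{64009}{576} \approx 111.13$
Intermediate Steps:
$F = -10$
$A = - \frac{1}{8}$ ($A = \frac{1}{2 - 10} = \frac{1}{-8} = - \frac{1}{8} \approx -0.125$)
$l{\left(s,O \right)} = -4 - \frac{O}{3}$ ($l{\left(s,O \right)} = O \left(- \frac{1}{3}\right) - 4 = - \frac{O}{3} - 4 = -4 - \frac{O}{3}$)
$\left(l{\left(-5,-1 \right)} \left(\left(0 + A\right) + 3\right)\right)^{2} = \left(\left(-4 - - \frac{1}{3}\right) \left(\left(0 - \frac{1}{8}\right) + 3\right)\right)^{2} = \left(\left(-4 + \frac{1}{3}\right) \left(- \frac{1}{8} + 3\right)\right)^{2} = \left(\left(- \frac{11}{3}\right) \frac{23}{8}\right)^{2} = \left(- \frac{253}{24}\right)^{2} = \frac{64009}{576}$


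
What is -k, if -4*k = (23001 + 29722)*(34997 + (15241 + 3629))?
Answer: 2840029841/4 ≈ 7.1001e+8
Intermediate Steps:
k = -2840029841/4 (k = -(23001 + 29722)*(34997 + (15241 + 3629))/4 = -52723*(34997 + 18870)/4 = -52723*53867/4 = -1/4*2840029841 = -2840029841/4 ≈ -7.1001e+8)
-k = -1*(-2840029841/4) = 2840029841/4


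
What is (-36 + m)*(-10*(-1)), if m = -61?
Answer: -970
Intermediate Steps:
(-36 + m)*(-10*(-1)) = (-36 - 61)*(-10*(-1)) = -97*10 = -970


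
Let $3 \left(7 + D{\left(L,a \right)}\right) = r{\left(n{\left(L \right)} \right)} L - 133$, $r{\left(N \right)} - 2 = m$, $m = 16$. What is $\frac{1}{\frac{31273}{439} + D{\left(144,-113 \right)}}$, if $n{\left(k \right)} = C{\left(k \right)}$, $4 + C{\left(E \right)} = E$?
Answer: $\frac{1317}{1164101} \approx 0.0011313$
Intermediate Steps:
$C{\left(E \right)} = -4 + E$
$n{\left(k \right)} = -4 + k$
$r{\left(N \right)} = 18$ ($r{\left(N \right)} = 2 + 16 = 18$)
$D{\left(L,a \right)} = - \frac{154}{3} + 6 L$ ($D{\left(L,a \right)} = -7 + \frac{18 L - 133}{3} = -7 + \frac{-133 + 18 L}{3} = -7 + \left(- \frac{133}{3} + 6 L\right) = - \frac{154}{3} + 6 L$)
$\frac{1}{\frac{31273}{439} + D{\left(144,-113 \right)}} = \frac{1}{\frac{31273}{439} + \left(- \frac{154}{3} + 6 \cdot 144\right)} = \frac{1}{31273 \cdot \frac{1}{439} + \left(- \frac{154}{3} + 864\right)} = \frac{1}{\frac{31273}{439} + \frac{2438}{3}} = \frac{1}{\frac{1164101}{1317}} = \frac{1317}{1164101}$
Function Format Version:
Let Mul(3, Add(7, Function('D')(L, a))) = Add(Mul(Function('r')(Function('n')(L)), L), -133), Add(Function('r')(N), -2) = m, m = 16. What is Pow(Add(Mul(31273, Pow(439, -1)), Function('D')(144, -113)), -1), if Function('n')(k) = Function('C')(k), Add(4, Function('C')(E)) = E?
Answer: Rational(1317, 1164101) ≈ 0.0011313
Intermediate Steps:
Function('C')(E) = Add(-4, E)
Function('n')(k) = Add(-4, k)
Function('r')(N) = 18 (Function('r')(N) = Add(2, 16) = 18)
Function('D')(L, a) = Add(Rational(-154, 3), Mul(6, L)) (Function('D')(L, a) = Add(-7, Mul(Rational(1, 3), Add(Mul(18, L), -133))) = Add(-7, Mul(Rational(1, 3), Add(-133, Mul(18, L)))) = Add(-7, Add(Rational(-133, 3), Mul(6, L))) = Add(Rational(-154, 3), Mul(6, L)))
Pow(Add(Mul(31273, Pow(439, -1)), Function('D')(144, -113)), -1) = Pow(Add(Mul(31273, Pow(439, -1)), Add(Rational(-154, 3), Mul(6, 144))), -1) = Pow(Add(Mul(31273, Rational(1, 439)), Add(Rational(-154, 3), 864)), -1) = Pow(Add(Rational(31273, 439), Rational(2438, 3)), -1) = Pow(Rational(1164101, 1317), -1) = Rational(1317, 1164101)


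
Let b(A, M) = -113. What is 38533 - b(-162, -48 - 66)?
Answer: 38646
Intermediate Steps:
38533 - b(-162, -48 - 66) = 38533 - 1*(-113) = 38533 + 113 = 38646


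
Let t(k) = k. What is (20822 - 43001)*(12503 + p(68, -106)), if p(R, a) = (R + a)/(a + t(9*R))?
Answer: -70157499960/253 ≈ -2.7730e+8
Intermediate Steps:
p(R, a) = (R + a)/(a + 9*R)
(20822 - 43001)*(12503 + p(68, -106)) = (20822 - 43001)*(12503 + (68 - 106)/(-106 + 9*68)) = -22179*(12503 - 38/(-106 + 612)) = -22179*(12503 - 38/506) = -22179*(12503 + (1/506)*(-38)) = -22179*(12503 - 19/253) = -22179*3163240/253 = -70157499960/253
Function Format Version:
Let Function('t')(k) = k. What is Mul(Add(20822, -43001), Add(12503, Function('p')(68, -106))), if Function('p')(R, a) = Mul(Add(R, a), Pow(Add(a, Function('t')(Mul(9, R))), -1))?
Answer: Rational(-70157499960, 253) ≈ -2.7730e+8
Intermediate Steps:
Function('p')(R, a) = Mul(Pow(Add(a, Mul(9, R)), -1), Add(R, a)) (Function('p')(R, a) = Mul(Add(R, a), Pow(Add(a, Mul(9, R)), -1)) = Mul(Pow(Add(a, Mul(9, R)), -1), Add(R, a)))
Mul(Add(20822, -43001), Add(12503, Function('p')(68, -106))) = Mul(Add(20822, -43001), Add(12503, Mul(Pow(Add(-106, Mul(9, 68)), -1), Add(68, -106)))) = Mul(-22179, Add(12503, Mul(Pow(Add(-106, 612), -1), -38))) = Mul(-22179, Add(12503, Mul(Pow(506, -1), -38))) = Mul(-22179, Add(12503, Mul(Rational(1, 506), -38))) = Mul(-22179, Add(12503, Rational(-19, 253))) = Mul(-22179, Rational(3163240, 253)) = Rational(-70157499960, 253)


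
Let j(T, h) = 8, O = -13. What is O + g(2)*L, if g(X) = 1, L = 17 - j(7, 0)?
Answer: -4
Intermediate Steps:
L = 9 (L = 17 - 1*8 = 17 - 8 = 9)
O + g(2)*L = -13 + 1*9 = -13 + 9 = -4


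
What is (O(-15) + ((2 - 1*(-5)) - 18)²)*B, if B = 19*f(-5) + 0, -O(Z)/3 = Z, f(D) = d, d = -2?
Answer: -6308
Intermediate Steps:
f(D) = -2
O(Z) = -3*Z
B = -38 (B = 19*(-2) + 0 = -38 + 0 = -38)
(O(-15) + ((2 - 1*(-5)) - 18)²)*B = (-3*(-15) + ((2 - 1*(-5)) - 18)²)*(-38) = (45 + ((2 + 5) - 18)²)*(-38) = (45 + (7 - 18)²)*(-38) = (45 + (-11)²)*(-38) = (45 + 121)*(-38) = 166*(-38) = -6308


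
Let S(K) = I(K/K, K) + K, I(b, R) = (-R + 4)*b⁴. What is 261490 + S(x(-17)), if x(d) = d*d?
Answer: 261494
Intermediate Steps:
I(b, R) = b⁴*(4 - R) (I(b, R) = (4 - R)*b⁴ = b⁴*(4 - R))
x(d) = d²
S(K) = 4 (S(K) = (K/K)⁴*(4 - K) + K = 1⁴*(4 - K) + K = 1*(4 - K) + K = (4 - K) + K = 4)
261490 + S(x(-17)) = 261490 + 4 = 261494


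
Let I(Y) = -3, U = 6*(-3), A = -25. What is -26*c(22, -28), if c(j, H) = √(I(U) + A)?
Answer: -52*I*√7 ≈ -137.58*I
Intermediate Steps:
U = -18
c(j, H) = 2*I*√7 (c(j, H) = √(-3 - 25) = √(-28) = 2*I*√7)
-26*c(22, -28) = -52*I*√7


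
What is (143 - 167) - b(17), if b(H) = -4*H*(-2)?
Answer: -160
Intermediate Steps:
b(H) = 8*H
(143 - 167) - b(17) = (143 - 167) - 8*17 = -24 - 1*136 = -24 - 136 = -160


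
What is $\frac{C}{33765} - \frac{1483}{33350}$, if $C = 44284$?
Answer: $\frac{285359581}{225212550} \approx 1.2671$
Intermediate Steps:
$\frac{C}{33765} - \frac{1483}{33350} = \frac{44284}{33765} - \frac{1483}{33350} = \frac{285359581}{225212550}$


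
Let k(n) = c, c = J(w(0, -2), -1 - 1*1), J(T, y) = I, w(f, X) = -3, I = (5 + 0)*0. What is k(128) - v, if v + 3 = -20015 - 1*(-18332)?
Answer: 1686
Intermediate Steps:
I = 0 (I = 5*0 = 0)
J(T, y) = 0
v = -1686 (v = -3 + (-20015 - 1*(-18332)) = -3 + (-20015 + 18332) = -3 - 1683 = -1686)
c = 0
k(n) = 0
k(128) - v = 0 - 1*(-1686) = 0 + 1686 = 1686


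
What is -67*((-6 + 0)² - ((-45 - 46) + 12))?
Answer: -7705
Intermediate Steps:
-67*((-6 + 0)² - ((-45 - 46) + 12)) = -67*((-6)² - (-91 + 12)) = -67*(36 - 1*(-79)) = -67*(36 + 79) = -67*115 = -7705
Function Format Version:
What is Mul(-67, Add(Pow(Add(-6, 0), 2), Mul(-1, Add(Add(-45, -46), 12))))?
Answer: -7705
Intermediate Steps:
Mul(-67, Add(Pow(Add(-6, 0), 2), Mul(-1, Add(Add(-45, -46), 12)))) = Mul(-67, Add(Pow(-6, 2), Mul(-1, Add(-91, 12)))) = Mul(-67, Add(36, Mul(-1, -79))) = Mul(-67, Add(36, 79)) = Mul(-67, 115) = -7705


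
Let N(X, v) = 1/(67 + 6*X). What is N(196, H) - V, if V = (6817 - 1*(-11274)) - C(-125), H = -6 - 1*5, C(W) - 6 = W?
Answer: -22635029/1243 ≈ -18210.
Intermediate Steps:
C(W) = 6 + W
H = -11 (H = -6 - 5 = -11)
V = 18210 (V = (6817 - 1*(-11274)) - (6 - 125) = (6817 + 11274) - 1*(-119) = 18091 + 119 = 18210)
N(196, H) - V = 1/(67 + 6*196) - 1*18210 = 1/(67 + 1176) - 18210 = 1/1243 - 18210 = -22635029/1243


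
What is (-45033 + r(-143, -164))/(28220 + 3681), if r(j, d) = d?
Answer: -45197/31901 ≈ -1.4168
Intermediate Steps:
(-45033 + r(-143, -164))/(28220 + 3681) = (-45033 - 164)/(28220 + 3681) = -45197/31901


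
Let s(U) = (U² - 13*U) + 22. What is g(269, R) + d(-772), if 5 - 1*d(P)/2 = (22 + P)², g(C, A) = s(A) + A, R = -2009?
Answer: 2935221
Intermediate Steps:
s(U) = 22 + U² - 13*U
g(C, A) = 22 + A² - 12*A (g(C, A) = (22 + A² - 13*A) + A = 22 + A² - 12*A)
d(P) = 10 - 2*(22 + P)²
g(269, R) + d(-772) = (22 + (-2009)² - 12*(-2009)) + (10 - 2*(22 - 772)²) = (22 + 4036081 + 24108) + (10 - 2*(-750)²) = 4060211 + (10 - 2*562500) = 4060211 + (10 - 1125000) = 4060211 - 1124990 = 2935221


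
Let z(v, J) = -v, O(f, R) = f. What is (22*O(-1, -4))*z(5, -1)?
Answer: 110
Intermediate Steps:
(22*O(-1, -4))*z(5, -1) = (22*(-1))*(-1*5) = -22*(-5) = 110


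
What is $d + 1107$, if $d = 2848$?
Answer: $3955$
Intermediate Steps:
$d + 1107 = 2848 + 1107 = 3955$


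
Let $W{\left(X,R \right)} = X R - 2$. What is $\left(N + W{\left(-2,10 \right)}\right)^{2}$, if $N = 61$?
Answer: $1521$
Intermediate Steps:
$W{\left(X,R \right)} = -2 + R X$ ($W{\left(X,R \right)} = R X - 2 = -2 + R X$)
$\left(N + W{\left(-2,10 \right)}\right)^{2} = \left(61 + \left(-2 + 10 \left(-2\right)\right)\right)^{2} = \left(61 - 22\right)^{2} = 39^{2} = 1521$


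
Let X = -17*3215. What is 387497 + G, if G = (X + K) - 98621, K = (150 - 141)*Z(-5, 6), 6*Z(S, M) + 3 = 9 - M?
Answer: 234221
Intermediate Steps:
Z(S, M) = 1 - M/6 (Z(S, M) = -½ + (9 - M)/6 = -½ + (3/2 - M/6) = 1 - M/6)
X = -54655
K = 0 (K = (150 - 141)*(1 - ⅙*6) = 9*(1 - 1) = 9*0 = 0)
G = -153276 (G = (-54655 + 0) - 98621 = -54655 - 98621 = -153276)
387497 + G = 387497 - 153276 = 234221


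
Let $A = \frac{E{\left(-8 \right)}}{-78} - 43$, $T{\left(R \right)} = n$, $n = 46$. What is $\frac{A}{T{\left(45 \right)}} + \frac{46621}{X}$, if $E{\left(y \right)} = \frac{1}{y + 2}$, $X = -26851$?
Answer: $- \frac{1543979561}{578048328} \approx -2.671$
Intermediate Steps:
$T{\left(R \right)} = 46$
$E{\left(y \right)} = \frac{1}{2 + y}$
$A = - \frac{20123}{468}$ ($A = \frac{1}{\left(-78\right) \left(2 - 8\right)} - 43 = - \frac{1}{78 \left(-6\right)} - 43 = \left(- \frac{1}{78}\right) \left(- \frac{1}{6}\right) - 43 = \frac{1}{468} - 43 = - \frac{20123}{468} \approx -42.998$)
$\frac{A}{T{\left(45 \right)}} + \frac{46621}{X} = - \frac{20123}{468 \cdot 46} + \frac{46621}{-26851} = \left(- \frac{20123}{468}\right) \frac{1}{46} + 46621 \left(- \frac{1}{26851}\right) = - \frac{20123}{21528} - \frac{46621}{26851} = - \frac{1543979561}{578048328}$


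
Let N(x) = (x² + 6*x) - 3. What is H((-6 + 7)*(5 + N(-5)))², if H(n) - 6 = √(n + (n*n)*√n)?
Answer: (6 + √3*√(-1 + 3*I*√3))² ≈ 63.446 + 52.453*I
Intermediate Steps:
N(x) = -3 + x² + 6*x
H(n) = 6 + √(n + n^(5/2)) (H(n) = 6 + √(n + (n*n)*√n) = 6 + √(n + n²*√n) = 6 + √(n + n^(5/2)))
H((-6 + 7)*(5 + N(-5)))² = (6 + √((-6 + 7)*(5 + (-3 + (-5)² + 6*(-5))) + ((-6 + 7)*(5 + (-3 + (-5)² + 6*(-5))))^(5/2)))² = (6 + √(1*(5 + (-3 + 25 - 30)) + (1*(5 + (-3 + 25 - 30)))^(5/2)))² = (6 + √(1*(5 - 8) + (1*(5 - 8))^(5/2)))² = (6 + √(1*(-3) + (1*(-3))^(5/2)))² = (6 + √(-3 + (-3)^(5/2)))² = (6 + √(-3 + 9*I*√3))²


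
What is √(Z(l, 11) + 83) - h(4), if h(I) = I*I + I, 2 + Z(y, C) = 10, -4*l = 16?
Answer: -20 + √91 ≈ -10.461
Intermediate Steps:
l = -4 (l = -¼*16 = -4)
Z(y, C) = 8 (Z(y, C) = -2 + 10 = 8)
h(I) = I + I² (h(I) = I² + I = I + I²)
√(Z(l, 11) + 83) - h(4) = √(8 + 83) - 4*(1 + 4) = √91 - 4*5 = √91 - 1*20 = √91 - 20 = -20 + √91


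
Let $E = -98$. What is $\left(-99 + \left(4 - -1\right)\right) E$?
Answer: $9212$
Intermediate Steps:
$\left(-99 + \left(4 - -1\right)\right) E = \left(-99 + \left(4 - -1\right)\right) \left(-98\right) = \left(-99 + \left(4 + 1\right)\right) \left(-98\right) = \left(-99 + 5\right) \left(-98\right) = \left(-94\right) \left(-98\right) = 9212$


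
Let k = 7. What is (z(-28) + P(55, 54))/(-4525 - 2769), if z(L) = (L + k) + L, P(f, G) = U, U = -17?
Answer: 33/3647 ≈ 0.0090485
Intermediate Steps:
P(f, G) = -17
z(L) = 7 + 2*L (z(L) = (L + 7) + L = (7 + L) + L = 7 + 2*L)
(z(-28) + P(55, 54))/(-4525 - 2769) = ((7 + 2*(-28)) - 17)/(-4525 - 2769) = ((7 - 56) - 17)/(-7294) = (-49 - 17)*(-1/7294) = -66*(-1/7294) = 33/3647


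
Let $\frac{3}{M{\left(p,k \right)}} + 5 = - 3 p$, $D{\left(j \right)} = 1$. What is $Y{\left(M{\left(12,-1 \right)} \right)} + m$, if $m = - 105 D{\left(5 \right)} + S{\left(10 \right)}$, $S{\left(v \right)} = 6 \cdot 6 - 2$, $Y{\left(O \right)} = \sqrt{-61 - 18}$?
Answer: $-71 + i \sqrt{79} \approx -71.0 + 8.8882 i$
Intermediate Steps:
$M{\left(p,k \right)} = \frac{3}{-5 - 3 p}$
$Y{\left(O \right)} = i \sqrt{79}$ ($Y{\left(O \right)} = \sqrt{-79} = i \sqrt{79}$)
$S{\left(v \right)} = 34$ ($S{\left(v \right)} = 36 - 2 = 34$)
$m = -71$ ($m = \left(-105\right) 1 + 34 = -105 + 34 = -71$)
$Y{\left(M{\left(12,-1 \right)} \right)} + m = i \sqrt{79} - 71 = -71 + i \sqrt{79}$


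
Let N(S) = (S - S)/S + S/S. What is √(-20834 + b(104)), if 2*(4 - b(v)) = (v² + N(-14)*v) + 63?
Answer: I*√105286/2 ≈ 162.24*I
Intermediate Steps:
N(S) = 1 (N(S) = 0/S + 1 = 0 + 1 = 1)
b(v) = -55/2 - v/2 - v²/2 (b(v) = 4 - ((v² + 1*v) + 63)/2 = 4 - ((v² + v) + 63)/2 = 4 - ((v + v²) + 63)/2 = 4 - (63 + v + v²)/2 = 4 + (-63/2 - v/2 - v²/2) = -55/2 - v/2 - v²/2)
√(-20834 + b(104)) = √(-20834 + (-55/2 - ½*104 - ½*104²)) = √(-20834 + (-55/2 - 52 - ½*10816)) = √(-20834 + (-55/2 - 52 - 5408)) = √(-20834 - 10975/2) = √(-52643/2) = I*√105286/2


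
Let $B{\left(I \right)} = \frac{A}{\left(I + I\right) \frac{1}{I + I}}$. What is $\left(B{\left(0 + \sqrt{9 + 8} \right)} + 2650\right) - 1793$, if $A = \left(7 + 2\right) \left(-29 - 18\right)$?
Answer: $434$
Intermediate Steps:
$A = -423$ ($A = 9 \left(-47\right) = -423$)
$B{\left(I \right)} = -423$ ($B{\left(I \right)} = - \frac{423}{\left(I + I\right) \frac{1}{I + I}} = - \frac{423}{2 I \frac{1}{2 I}} = - \frac{423}{1} = \left(-423\right) 1 = -423$)
$\left(B{\left(0 + \sqrt{9 + 8} \right)} + 2650\right) - 1793 = \left(-423 + 2650\right) - 1793 = 2227 - 1793 = 434$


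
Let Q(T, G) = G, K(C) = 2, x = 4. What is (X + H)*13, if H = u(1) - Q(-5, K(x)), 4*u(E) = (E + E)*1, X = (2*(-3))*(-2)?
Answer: 273/2 ≈ 136.50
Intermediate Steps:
X = 12 (X = -6*(-2) = 12)
u(E) = E/2 (u(E) = ((E + E)*1)/4 = ((2*E)*1)/4 = (2*E)/4 = E/2)
H = -3/2 (H = (½)*1 - 1*2 = ½ - 2 = -3/2 ≈ -1.5000)
(X + H)*13 = (12 - 3/2)*13 = (21/2)*13 = 273/2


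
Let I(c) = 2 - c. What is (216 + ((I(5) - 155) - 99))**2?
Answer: 1681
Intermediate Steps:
(216 + ((I(5) - 155) - 99))**2 = (216 + (((2 - 1*5) - 155) - 99))**2 = (216 + (((2 - 5) - 155) - 99))**2 = (216 + ((-3 - 155) - 99))**2 = (216 + (-158 - 99))**2 = (216 - 257)**2 = (-41)**2 = 1681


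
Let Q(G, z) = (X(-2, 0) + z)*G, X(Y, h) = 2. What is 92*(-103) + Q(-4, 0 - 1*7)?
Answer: -9456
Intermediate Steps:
Q(G, z) = G*(2 + z) (Q(G, z) = (2 + z)*G = G*(2 + z))
92*(-103) + Q(-4, 0 - 1*7) = 92*(-103) - 4*(2 + (0 - 1*7)) = -9476 - 4*(2 + (0 - 7)) = -9476 - 4*(2 - 7) = -9476 - 4*(-5) = -9476 + 20 = -9456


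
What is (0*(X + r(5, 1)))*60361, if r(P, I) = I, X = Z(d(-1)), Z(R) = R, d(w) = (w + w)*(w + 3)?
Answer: 0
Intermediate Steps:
d(w) = 2*w*(3 + w) (d(w) = (2*w)*(3 + w) = 2*w*(3 + w))
X = -4 (X = 2*(-1)*(3 - 1) = 2*(-1)*2 = -4)
(0*(X + r(5, 1)))*60361 = (0*(-4 + 1))*60361 = (0*(-3))*60361 = 0*60361 = 0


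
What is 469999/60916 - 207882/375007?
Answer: 163589575081/22843926412 ≈ 7.1612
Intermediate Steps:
469999/60916 - 207882/375007 = 163589575081/22843926412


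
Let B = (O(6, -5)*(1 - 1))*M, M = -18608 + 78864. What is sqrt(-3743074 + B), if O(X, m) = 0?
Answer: I*sqrt(3743074) ≈ 1934.7*I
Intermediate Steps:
M = 60256
B = 0 (B = (0*(1 - 1))*60256 = (0*0)*60256 = 0*60256 = 0)
sqrt(-3743074 + B) = sqrt(-3743074 + 0) = sqrt(-3743074) = I*sqrt(3743074)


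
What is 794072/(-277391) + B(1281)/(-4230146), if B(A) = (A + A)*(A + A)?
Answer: -2589895872758/586702214543 ≈ -4.4143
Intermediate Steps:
B(A) = 4*A² (B(A) = (2*A)*(2*A) = 4*A²)
794072/(-277391) + B(1281)/(-4230146) = 794072/(-277391) + (4*1281²)/(-4230146) = 794072*(-1/277391) + (4*1640961)*(-1/4230146) = -794072/277391 + 6563844*(-1/4230146) = -794072/277391 - 3281922/2115073 = -2589895872758/586702214543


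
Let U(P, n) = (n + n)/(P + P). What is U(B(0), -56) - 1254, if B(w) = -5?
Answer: -6214/5 ≈ -1242.8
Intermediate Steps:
U(P, n) = n/P (U(P, n) = (2*n)/((2*P)) = (2*n)*(1/(2*P)) = n/P)
U(B(0), -56) - 1254 = -56/(-5) - 1254 = -56*(-⅕) - 1254 = 56/5 - 1254 = -6214/5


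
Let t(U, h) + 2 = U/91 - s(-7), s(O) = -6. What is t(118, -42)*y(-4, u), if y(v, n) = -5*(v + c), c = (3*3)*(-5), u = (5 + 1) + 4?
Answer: 16870/13 ≈ 1297.7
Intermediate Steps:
u = 10 (u = 6 + 4 = 10)
c = -45 (c = 9*(-5) = -45)
y(v, n) = 225 - 5*v (y(v, n) = -5*(v - 45) = -5*(-45 + v) = 225 - 5*v)
t(U, h) = 4 + U/91 (t(U, h) = -2 + (U/91 - 1*(-6)) = -2 + (U*(1/91) + 6) = -2 + (U/91 + 6) = -2 + (6 + U/91) = 4 + U/91)
t(118, -42)*y(-4, u) = (4 + (1/91)*118)*(225 - 5*(-4)) = (4 + 118/91)*(225 + 20) = (482/91)*245 = 16870/13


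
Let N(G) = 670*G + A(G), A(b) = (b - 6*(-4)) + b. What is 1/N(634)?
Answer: 1/426072 ≈ 2.3470e-6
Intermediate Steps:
A(b) = 24 + 2*b (A(b) = (b + 24) + b = (24 + b) + b = 24 + 2*b)
N(G) = 24 + 672*G (N(G) = 670*G + (24 + 2*G) = 24 + 672*G)
1/N(634) = 1/(24 + 672*634) = 1/(24 + 426048) = 1/426072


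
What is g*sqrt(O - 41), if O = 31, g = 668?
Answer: 668*I*sqrt(10) ≈ 2112.4*I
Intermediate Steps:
g*sqrt(O - 41) = 668*sqrt(31 - 41) = 668*sqrt(-10) = 668*(I*sqrt(10)) = 668*I*sqrt(10)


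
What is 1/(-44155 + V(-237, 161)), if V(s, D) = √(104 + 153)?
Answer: -44155/1949663768 - √257/1949663768 ≈ -2.2656e-5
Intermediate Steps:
V(s, D) = √257
1/(-44155 + V(-237, 161)) = 1/(-44155 + √257)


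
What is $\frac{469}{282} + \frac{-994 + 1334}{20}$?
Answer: $\frac{5263}{282} \approx 18.663$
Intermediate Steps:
$\frac{469}{282} + \frac{-994 + 1334}{20} = 469 \cdot \frac{1}{282} + 340 \cdot \frac{1}{20} = \frac{469}{282} + 17 = \frac{5263}{282}$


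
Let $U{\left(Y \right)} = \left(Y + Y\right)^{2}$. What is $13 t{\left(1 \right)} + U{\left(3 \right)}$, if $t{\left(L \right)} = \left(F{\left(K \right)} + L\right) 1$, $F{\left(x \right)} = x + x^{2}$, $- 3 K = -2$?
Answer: $\frac{571}{9} \approx 63.444$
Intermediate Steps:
$K = \frac{2}{3}$ ($K = \left(- \frac{1}{3}\right) \left(-2\right) = \frac{2}{3} \approx 0.66667$)
$U{\left(Y \right)} = 4 Y^{2}$ ($U{\left(Y \right)} = \left(2 Y\right)^{2} = 4 Y^{2}$)
$t{\left(L \right)} = \frac{10}{9} + L$ ($t{\left(L \right)} = \left(\frac{2 \left(1 + \frac{2}{3}\right)}{3} + L\right) 1 = \left(\frac{2}{3} \cdot \frac{5}{3} + L\right) 1 = \left(\frac{10}{9} + L\right) 1 = \frac{10}{9} + L$)
$13 t{\left(1 \right)} + U{\left(3 \right)} = 13 \left(\frac{10}{9} + 1\right) + 4 \cdot 3^{2} = 13 \cdot \frac{19}{9} + 4 \cdot 9 = \frac{247}{9} + 36 = \frac{571}{9}$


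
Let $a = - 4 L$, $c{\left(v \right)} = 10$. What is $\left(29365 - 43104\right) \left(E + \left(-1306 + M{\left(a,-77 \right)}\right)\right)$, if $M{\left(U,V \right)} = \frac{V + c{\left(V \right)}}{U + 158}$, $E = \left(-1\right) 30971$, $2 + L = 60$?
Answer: $\frac{32814653509}{74} \approx 4.4344 \cdot 10^{8}$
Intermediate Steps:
$L = 58$ ($L = -2 + 60 = 58$)
$E = -30971$
$a = -232$ ($a = \left(-4\right) 58 = -232$)
$M{\left(U,V \right)} = \frac{10 + V}{158 + U}$ ($M{\left(U,V \right)} = \frac{V + 10}{U + 158} = \frac{10 + V}{158 + U}$)
$\left(29365 - 43104\right) \left(E + \left(-1306 + M{\left(a,-77 \right)}\right)\right) = \left(29365 - 43104\right) \left(-30971 - \left(1306 - \frac{10 - 77}{158 - 232}\right)\right) = - 13739 \left(-30971 - \left(1306 - \frac{1}{-74} \left(-67\right)\right)\right) = - 13739 \left(-30971 - \frac{96577}{74}\right) = \left(-13739\right) \left(- \frac{2388431}{74}\right) = \frac{32814653509}{74}$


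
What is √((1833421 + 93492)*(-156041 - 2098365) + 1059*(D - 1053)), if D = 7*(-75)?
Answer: 2*I*√1086011474945 ≈ 2.0842e+6*I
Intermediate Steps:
D = -525
√((1833421 + 93492)*(-156041 - 2098365) + 1059*(D - 1053)) = √((1833421 + 93492)*(-156041 - 2098365) + 1059*(-525 - 1053)) = √(1926913*(-2254406) + 1059*(-1578)) = √(-4344044228678 - 1671102) = √(-4344045899780) = 2*I*√1086011474945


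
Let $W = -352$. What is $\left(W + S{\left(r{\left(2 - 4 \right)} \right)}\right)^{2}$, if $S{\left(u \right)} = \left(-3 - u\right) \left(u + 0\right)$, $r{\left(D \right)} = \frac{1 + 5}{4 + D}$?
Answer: $136900$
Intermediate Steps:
$r{\left(D \right)} = \frac{6}{4 + D}$
$S{\left(u \right)} = u \left(-3 - u\right)$ ($S{\left(u \right)} = \left(-3 - u\right) u = u \left(-3 - u\right)$)
$\left(W + S{\left(r{\left(2 - 4 \right)} \right)}\right)^{2} = \left(-352 - \frac{6}{4 + \left(2 - 4\right)} \left(3 + \frac{6}{4 + \left(2 - 4\right)}\right)\right)^{2} = \left(-352 - \frac{6}{4 - 2} \left(3 + \frac{6}{4 - 2}\right)\right)^{2} = \left(-352 - \frac{6}{2} \left(3 + \frac{6}{2}\right)\right)^{2} = \left(-352 - 6 \cdot \frac{1}{2} \left(3 + 6 \cdot \frac{1}{2}\right)\right)^{2} = \left(-352 - 3 \left(3 + 3\right)\right)^{2} = \left(-352 - 3 \cdot 6\right)^{2} = \left(-352 - 18\right)^{2} = \left(-370\right)^{2} = 136900$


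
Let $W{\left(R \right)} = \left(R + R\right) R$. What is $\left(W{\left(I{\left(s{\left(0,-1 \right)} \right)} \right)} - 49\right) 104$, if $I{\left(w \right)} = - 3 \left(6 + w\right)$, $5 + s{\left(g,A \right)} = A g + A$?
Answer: $-5096$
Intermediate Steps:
$s{\left(g,A \right)} = -5 + A + A g$ ($s{\left(g,A \right)} = -5 + \left(A g + A\right) = -5 + \left(A + A g\right) = -5 + A + A g$)
$I{\left(w \right)} = -18 - 3 w$
$W{\left(R \right)} = 2 R^{2}$ ($W{\left(R \right)} = 2 R R = 2 R^{2}$)
$\left(W{\left(I{\left(s{\left(0,-1 \right)} \right)} \right)} - 49\right) 104 = \left(2 \left(-18 - 3 \left(-5 - 1 - 0\right)\right)^{2} - 49\right) 104 = \left(2 \left(-18 - 3 \left(-5 - 1 + 0\right)\right)^{2} - 49\right) 104 = \left(2 \left(-18 - -18\right)^{2} - 49\right) 104 = \left(2 \left(-18 + 18\right)^{2} - 49\right) 104 = \left(2 \cdot 0^{2} - 49\right) 104 = \left(2 \cdot 0 - 49\right) 104 = \left(0 - 49\right) 104 = \left(-49\right) 104 = -5096$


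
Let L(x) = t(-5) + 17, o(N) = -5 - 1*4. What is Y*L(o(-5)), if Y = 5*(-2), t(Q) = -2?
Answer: -150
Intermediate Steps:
o(N) = -9 (o(N) = -5 - 4 = -9)
Y = -10
L(x) = 15 (L(x) = -2 + 17 = 15)
Y*L(o(-5)) = -10*15 = -150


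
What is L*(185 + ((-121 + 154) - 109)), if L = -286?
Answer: -31174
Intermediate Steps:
L*(185 + ((-121 + 154) - 109)) = -286*(185 + ((-121 + 154) - 109)) = -286*(185 + (33 - 109)) = -286*(185 - 76) = -286*109 = -31174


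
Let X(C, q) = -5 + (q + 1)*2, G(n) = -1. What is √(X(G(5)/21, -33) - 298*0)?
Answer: I*√69 ≈ 8.3066*I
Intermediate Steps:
X(C, q) = -3 + 2*q (X(C, q) = -5 + (1 + q)*2 = -5 + (2 + 2*q) = -3 + 2*q)
√(X(G(5)/21, -33) - 298*0) = √((-3 + 2*(-33)) - 298*0) = √((-3 - 66) + 0) = √(-69 + 0) = √(-69) = I*√69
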